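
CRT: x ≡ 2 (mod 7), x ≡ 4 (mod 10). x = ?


M = 7*10 = 70
M1 = M/7 = 10, M2 = M/10 = 7
M1^(-1) mod 7 = 5, M2^(-1) mod 10 = 3
x = 2*10*5 + 4*7*3 = 184
184 mod 70 = 44
Check: 44 mod 7 = 2 ✓, 44 mod 10 = 4 ✓

x ≡ 44 (mod 70)


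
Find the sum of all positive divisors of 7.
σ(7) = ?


Divisors of 7: 1, 7
Sum = 1 + 7 = 8

σ(7) = 8


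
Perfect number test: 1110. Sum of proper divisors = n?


Proper divisors of 1110: 1, 2, 3, 5, 6, 10, 15, 30, 37, 74, 111, 185, 222, 370, 555
Sum = 1 + 2 + 3 + 5 + 6 + 10 + 15 + 30 + 37 + 74 + 111 + 185 + 222 + 370 + 555 = 1626

No, 1110 is not perfect (1626 ≠ 1110)


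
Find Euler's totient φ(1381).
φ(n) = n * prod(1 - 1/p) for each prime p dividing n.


1381 = 1381
Prime factors: 1381
φ(1381) = 1381 × (1-1/1381)
= 1381 × 1380/1381 = 1380

φ(1381) = 1380


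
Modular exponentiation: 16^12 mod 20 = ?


16^1 mod 20 = 16
16^2 mod 20 = 16
16^3 mod 20 = 16
16^4 mod 20 = 16
16^5 mod 20 = 16
16^6 mod 20 = 16
16^7 mod 20 = 16
16^8 mod 20 = 16
16^9 mod 20 = 16
16^10 mod 20 = 16
16^11 mod 20 = 16
16^12 mod 20 = 16


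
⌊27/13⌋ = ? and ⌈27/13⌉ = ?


27/13 = 2.0769
floor = 2
ceil = 3

floor = 2, ceil = 3


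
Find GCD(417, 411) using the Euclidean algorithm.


417 = 1 * 411 + 6
411 = 68 * 6 + 3
6 = 2 * 3 + 0
GCD = 3


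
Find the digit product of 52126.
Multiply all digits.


5 × 2 × 1 × 2 × 6 = 120


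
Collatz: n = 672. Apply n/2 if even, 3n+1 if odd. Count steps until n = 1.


672 → 336 → 168 → 84 → 42 → 21 → 64 → 32 → 16 → 8 → 4 → 2 → 1
Total steps = 12

12 steps


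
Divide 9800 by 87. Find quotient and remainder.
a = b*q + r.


9800 = 87 * 112 + 56
Check: 9744 + 56 = 9800

q = 112, r = 56


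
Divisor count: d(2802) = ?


2802 = 2^1 × 3^1 × 467^1
d(2802) = (1+1) × (1+1) × (1+1) = 8

8 divisors


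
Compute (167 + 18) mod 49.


167 + 18 = 185
185 mod 49 = 38


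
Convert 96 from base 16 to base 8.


96 (base 16) = 150 (decimal)
150 (decimal) = 226 (base 8)


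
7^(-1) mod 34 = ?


Use the extended Euclidean algorithm on (34, 7); each row r = 34*s + 7*t:
r=34, s=1, t=0
r=7, s=0, t=1
q=4: r=6, s=1, t=-4   [34*(1) + 7*(-4) = 6]
q=1: r=1, s=-1, t=5   [34*(-1) + 7*(5) = 1]
q=6: r=0, s=7, t=-34   [34*(7) + 7*(-34) = 0]
GCD = 1 with t = 5, so 7*(5) ≡ 1 (mod 34)
Inverse = 5 mod 34 = 5
Check: 7 * 5 = 35 ≡ 1 (mod 34)

7^(-1) ≡ 5 (mod 34)


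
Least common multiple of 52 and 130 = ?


GCD(52, 130) = 26
LCM = 52*130/26 = 6760/26 = 260

LCM = 260


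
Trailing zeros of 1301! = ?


floor(1301/5) = 260
floor(1301/25) = 52
floor(1301/125) = 10
floor(1301/625) = 2
Total = 324

324 trailing zeros


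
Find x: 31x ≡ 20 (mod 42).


GCD(31, 42) = 1, unique solution
a^(-1) mod 42 = 19
x = 19 * 20 mod 42 = 2

x ≡ 2 (mod 42)


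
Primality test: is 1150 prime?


1150 / 2 = 575 (exact division)
1150 is NOT prime.

No, 1150 is not prime


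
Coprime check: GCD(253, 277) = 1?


Euclidean algorithm:
277 = 1 * 253 + 24
253 = 10 * 24 + 13
24 = 1 * 13 + 11
13 = 1 * 11 + 2
11 = 5 * 2 + 1
2 = 2 * 1 + 0
GCD(253, 277) = 1

Yes, coprime (GCD = 1)


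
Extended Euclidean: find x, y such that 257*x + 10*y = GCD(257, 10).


Tabular extended Euclidean (each row: r = 257*s + 10*t):
r=257, s=1, t=0
r=10, s=0, t=1
q=25: r=7, s=1, t=-25   [257*(1) + 10*(-25) = 7]
q=1: r=3, s=-1, t=26   [257*(-1) + 10*(26) = 3]
q=2: r=1, s=3, t=-77   [257*(3) + 10*(-77) = 1]
q=3: r=0, s=-10, t=257   [257*(-10) + 10*(257) = 0]
GCD = 1; from the row with r=1: x=3, y=-77
Check: 257*(3) + 10*(-77) = 771 - 770 = 1

GCD = 1, x = 3, y = -77


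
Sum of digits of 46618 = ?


4 + 6 + 6 + 1 + 8 = 25


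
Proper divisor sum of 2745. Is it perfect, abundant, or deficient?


Proper divisors: 1, 3, 5, 9, 15, 45, 61, 183, 305, 549, 915
Sum = 1 + 3 + 5 + 9 + 15 + 45 + 61 + 183 + 305 + 549 + 915 = 2091
2091 < 2745 → deficient

s(2745) = 2091 (deficient)


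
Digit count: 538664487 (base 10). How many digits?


538664487 has 9 digits in base 10
floor(log10(538664487)) + 1 = floor(8.7313) + 1 = 9

9 digits (base 10)


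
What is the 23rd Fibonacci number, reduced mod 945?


F(k) mod 945 for k=1..23:
1, 1, 2, 3, 5, 8, 13, 21, 34, 55, 89, 144, 233, 377, 610, 42, 652, 694, 401, 150, 551, 701, 307
F(23) mod 945 = 307


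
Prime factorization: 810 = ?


810 / 2 = 405
405 / 3 = 135
135 / 3 = 45
45 / 3 = 15
15 / 3 = 5
5 / 5 = 1
810 = 2 × 3^4 × 5


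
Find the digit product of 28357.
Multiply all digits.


2 × 8 × 3 × 5 × 7 = 1680


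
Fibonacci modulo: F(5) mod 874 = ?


F(k) mod 874 for k=1..5:
1, 1, 2, 3, 5
F(5) mod 874 = 5


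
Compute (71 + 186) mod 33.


71 + 186 = 257
257 mod 33 = 26


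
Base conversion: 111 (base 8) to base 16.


111 (base 8) = 73 (decimal)
73 (decimal) = 49 (base 16)


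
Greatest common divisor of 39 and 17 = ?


39 = 2 * 17 + 5
17 = 3 * 5 + 2
5 = 2 * 2 + 1
2 = 2 * 1 + 0
GCD = 1


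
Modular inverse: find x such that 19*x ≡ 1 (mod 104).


Use the extended Euclidean algorithm on (104, 19); each row r = 104*s + 19*t:
r=104, s=1, t=0
r=19, s=0, t=1
q=5: r=9, s=1, t=-5   [104*(1) + 19*(-5) = 9]
q=2: r=1, s=-2, t=11   [104*(-2) + 19*(11) = 1]
q=9: r=0, s=19, t=-104   [104*(19) + 19*(-104) = 0]
GCD = 1 with t = 11, so 19*(11) ≡ 1 (mod 104)
Inverse = 11 mod 104 = 11
Check: 19 * 11 = 209 ≡ 1 (mod 104)

19^(-1) ≡ 11 (mod 104)


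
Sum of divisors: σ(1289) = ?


Divisors of 1289: 1, 1289
Sum = 1 + 1289 = 1290

σ(1289) = 1290


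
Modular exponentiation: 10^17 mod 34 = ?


10^1 mod 34 = 10
10^2 mod 34 = 32
10^3 mod 34 = 14
10^4 mod 34 = 4
10^5 mod 34 = 6
10^6 mod 34 = 26
10^7 mod 34 = 22
10^8 mod 34 = 16
10^9 mod 34 = 24
10^10 mod 34 = 2
10^11 mod 34 = 20
10^12 mod 34 = 30
10^13 mod 34 = 28
10^14 mod 34 = 8
10^15 mod 34 = 12
10^16 mod 34 = 18
10^17 mod 34 = 10


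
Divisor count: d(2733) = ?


2733 = 3^1 × 911^1
d(2733) = (1+1) × (1+1) = 4

4 divisors


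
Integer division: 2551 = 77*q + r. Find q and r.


2551 = 77 * 33 + 10
Check: 2541 + 10 = 2551

q = 33, r = 10


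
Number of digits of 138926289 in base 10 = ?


138926289 has 9 digits in base 10
floor(log10(138926289)) + 1 = floor(8.1428) + 1 = 9

9 digits (base 10)


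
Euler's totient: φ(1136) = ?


1136 = 2^4 × 71
Prime factors: 2, 71
φ(1136) = 1136 × (1-1/2) × (1-1/71)
= 1136 × 1/2 × 70/71 = 560

φ(1136) = 560


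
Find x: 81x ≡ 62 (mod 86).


GCD(81, 86) = 1, unique solution
a^(-1) mod 86 = 17
x = 17 * 62 mod 86 = 22

x ≡ 22 (mod 86)


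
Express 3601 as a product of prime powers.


3601 / 13 = 277
277 / 277 = 1
3601 = 13 × 277


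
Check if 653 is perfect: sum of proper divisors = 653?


Proper divisors of 653: 1
Sum = 1 = 1

No, 653 is not perfect (1 ≠ 653)


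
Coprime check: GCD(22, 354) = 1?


Euclidean algorithm:
354 = 16 * 22 + 2
22 = 11 * 2 + 0
GCD(22, 354) = 2

No, not coprime (GCD = 2)


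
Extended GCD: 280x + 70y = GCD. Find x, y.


Tabular extended Euclidean (each row: r = 280*s + 70*t):
r=280, s=1, t=0
r=70, s=0, t=1
q=4: r=0, s=1, t=-4   [280*(1) + 70*(-4) = 0]
GCD = 70; from the row with r=70: x=0, y=1
Check: 280*(0) + 70*(1) = 0 + 70 = 70

GCD = 70, x = 0, y = 1


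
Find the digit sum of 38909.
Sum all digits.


3 + 8 + 9 + 0 + 9 = 29


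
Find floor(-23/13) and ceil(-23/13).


-23/13 = -1.7692
floor = -2
ceil = -1

floor = -2, ceil = -1


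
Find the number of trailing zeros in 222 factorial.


floor(222/5) = 44
floor(222/25) = 8
floor(222/125) = 1
Total = 53

53 trailing zeros


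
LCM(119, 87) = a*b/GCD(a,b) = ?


GCD(119, 87) = 1
LCM = 119*87/1 = 10353/1 = 10353

LCM = 10353


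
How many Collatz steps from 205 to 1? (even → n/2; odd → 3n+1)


205 → 616 → 308 → 154 → 77 → 232 → 116 → 58 → 29 → 88 → 44 → 22 → 11 → 34 → 17 → 52 → 26 → 13 → 40 → 20 → 10 → 5 → 16 → 8 → 4 → 2 → 1
Total steps = 26

26 steps


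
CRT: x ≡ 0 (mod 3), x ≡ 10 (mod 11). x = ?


M = 3*11 = 33
M1 = M/3 = 11, M2 = M/11 = 3
M1^(-1) mod 3 = 2, M2^(-1) mod 11 = 4
x = 0*11*2 + 10*3*4 = 120
120 mod 33 = 21
Check: 21 mod 3 = 0 ✓, 21 mod 11 = 10 ✓

x ≡ 21 (mod 33)


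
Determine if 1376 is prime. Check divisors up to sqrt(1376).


1376 / 2 = 688 (exact division)
1376 is NOT prime.

No, 1376 is not prime


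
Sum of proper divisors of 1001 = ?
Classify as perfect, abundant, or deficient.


Proper divisors: 1, 7, 11, 13, 77, 91, 143
Sum = 1 + 7 + 11 + 13 + 77 + 91 + 143 = 343
343 < 1001 → deficient

s(1001) = 343 (deficient)


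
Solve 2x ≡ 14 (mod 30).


GCD(2, 30) = 2 divides 14
Divide: 1x ≡ 7 (mod 15)
x ≡ 7 (mod 15)


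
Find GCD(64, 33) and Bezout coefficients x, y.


Tabular extended Euclidean (each row: r = 64*s + 33*t):
r=64, s=1, t=0
r=33, s=0, t=1
q=1: r=31, s=1, t=-1   [64*(1) + 33*(-1) = 31]
q=1: r=2, s=-1, t=2   [64*(-1) + 33*(2) = 2]
q=15: r=1, s=16, t=-31   [64*(16) + 33*(-31) = 1]
q=2: r=0, s=-33, t=64   [64*(-33) + 33*(64) = 0]
GCD = 1; from the row with r=1: x=16, y=-31
Check: 64*(16) + 33*(-31) = 1024 - 1023 = 1

GCD = 1, x = 16, y = -31


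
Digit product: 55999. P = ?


5 × 5 × 9 × 9 × 9 = 18225


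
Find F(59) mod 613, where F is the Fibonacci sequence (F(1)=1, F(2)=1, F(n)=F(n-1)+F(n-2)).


F(k) mod 613 for k=1..59:
1, 1, 2, 3, 5, 8, 13, 21, 34, 55, 89, 144, 233, 377, 610, 374, 371, 132, 503, 22, 525, 547, 459, 393, 239, 19, 258, 277, 535, 199, 121, 320, 441, 148, 589, 124, 100, 224, 324, 548, 259, 194, 453, 34, 487, 521, 395, 303, 85, 388, 473, 248, 108, 356, 464, 207, 58, 265, 323
F(59) mod 613 = 323


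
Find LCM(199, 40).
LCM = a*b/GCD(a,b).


GCD(199, 40) = 1
LCM = 199*40/1 = 7960/1 = 7960

LCM = 7960


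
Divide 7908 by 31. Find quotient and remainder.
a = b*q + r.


7908 = 31 * 255 + 3
Check: 7905 + 3 = 7908

q = 255, r = 3


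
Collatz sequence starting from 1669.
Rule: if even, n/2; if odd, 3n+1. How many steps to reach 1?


1669 → 5008 → 2504 → 1252 → 626 → 313 → 940 → 470 → 235 → 706 → 353 → 1060 → 530 → 265 → 796 → 398 → 199 → 598 → 299 → 898 → 449 → 1348 → 674 → 337 → 1012 → 506 → 253 → 760 → 380 → 190 → 95 → 286 → 143 → 430 → 215 → 646 → 323 → 970 → 485 → 1456 → 728 → 364 → 182 → 91 → 274 → 137 → 412 → 206 → 103 → 310 → 155 → 466 → 233 → 700 → 350 → 175 → 526 → 263 → 790 → 395 → 1186 → 593 → 1780 → 890 → 445 → 1336 → 668 → 334 → 167 → 502 → 251 → 754 → 377 → 1132 → 566 → 283 → 850 → 425 → 1276 → 638 → 319 → 958 → 479 → 1438 → 719 → 2158 → 1079 → 3238 → 1619 → 4858 → 2429 → 7288 → 3644 → 1822 → 911 → 2734 → 1367 → 4102 → 2051 → 6154 → 3077 → 9232 → 4616 → 2308 → 1154 → 577 → 1732 → 866 → 433 → 1300 → 650 → 325 → 976 → 488 → 244 → 122 → 61 → 184 → 92 → 46 → 23 → 70 → 35 → 106 → 53 → 160 → 80 → 40 → 20 → 10 → 5 → 16 → 8 → 4 → 2 → 1
Total steps = 135

135 steps


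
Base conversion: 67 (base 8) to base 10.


67 (base 8) = 55 (decimal)
55 (decimal) = 55 (base 10)


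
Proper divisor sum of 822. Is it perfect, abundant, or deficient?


Proper divisors: 1, 2, 3, 6, 137, 274, 411
Sum = 1 + 2 + 3 + 6 + 137 + 274 + 411 = 834
834 > 822 → abundant

s(822) = 834 (abundant)


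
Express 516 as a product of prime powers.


516 / 2 = 258
258 / 2 = 129
129 / 3 = 43
43 / 43 = 1
516 = 2^2 × 3 × 43


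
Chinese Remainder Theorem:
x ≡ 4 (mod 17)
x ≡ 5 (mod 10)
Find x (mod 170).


M = 17*10 = 170
M1 = M/17 = 10, M2 = M/10 = 17
M1^(-1) mod 17 = 12, M2^(-1) mod 10 = 3
x = 4*10*12 + 5*17*3 = 735
735 mod 170 = 55
Check: 55 mod 17 = 4 ✓, 55 mod 10 = 5 ✓

x ≡ 55 (mod 170)


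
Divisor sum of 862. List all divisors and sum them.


Divisors of 862: 1, 2, 431, 862
Sum = 1 + 2 + 431 + 862 = 1296

σ(862) = 1296


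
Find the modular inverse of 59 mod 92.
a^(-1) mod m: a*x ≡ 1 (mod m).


Use the extended Euclidean algorithm on (92, 59); each row r = 92*s + 59*t:
r=92, s=1, t=0
r=59, s=0, t=1
q=1: r=33, s=1, t=-1   [92*(1) + 59*(-1) = 33]
q=1: r=26, s=-1, t=2   [92*(-1) + 59*(2) = 26]
q=1: r=7, s=2, t=-3   [92*(2) + 59*(-3) = 7]
q=3: r=5, s=-7, t=11   [92*(-7) + 59*(11) = 5]
q=1: r=2, s=9, t=-14   [92*(9) + 59*(-14) = 2]
q=2: r=1, s=-25, t=39   [92*(-25) + 59*(39) = 1]
q=2: r=0, s=59, t=-92   [92*(59) + 59*(-92) = 0]
GCD = 1 with t = 39, so 59*(39) ≡ 1 (mod 92)
Inverse = 39 mod 92 = 39
Check: 59 * 39 = 2301 ≡ 1 (mod 92)

59^(-1) ≡ 39 (mod 92)


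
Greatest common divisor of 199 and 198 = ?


199 = 1 * 198 + 1
198 = 198 * 1 + 0
GCD = 1


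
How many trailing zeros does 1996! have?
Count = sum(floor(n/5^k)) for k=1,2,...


floor(1996/5) = 399
floor(1996/25) = 79
floor(1996/125) = 15
floor(1996/625) = 3
Total = 496

496 trailing zeros


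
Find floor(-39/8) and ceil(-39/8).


-39/8 = -4.8750
floor = -5
ceil = -4

floor = -5, ceil = -4


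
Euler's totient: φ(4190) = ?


4190 = 2 × 5 × 419
Prime factors: 2, 5, 419
φ(4190) = 4190 × (1-1/2) × (1-1/5) × (1-1/419)
= 4190 × 1/2 × 4/5 × 418/419 = 1672

φ(4190) = 1672


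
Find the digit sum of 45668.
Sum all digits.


4 + 5 + 6 + 6 + 8 = 29


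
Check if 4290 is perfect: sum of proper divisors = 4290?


Proper divisors of 4290: 1, 2, 3, 5, 6, 10, 11, 13, 15, 22, 26, 30, 33, 39, 55, 65, 66, 78, 110, 130, 143, 165, 195, 286, 330, 390, 429, 715, 858, 1430, 2145
Sum = 1 + 2 + 3 + 5 + 6 + 10 + 11 + 13 + 15 + 22 + 26 + 30 + 33 + 39 + 55 + 65 + 66 + 78 + 110 + 130 + 143 + 165 + 195 + 286 + 330 + 390 + 429 + 715 + 858 + 1430 + 2145 = 7806

No, 4290 is not perfect (7806 ≠ 4290)


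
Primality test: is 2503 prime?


Check divisors up to sqrt(2503) = 50.0300
No divisors found.
2503 is prime.

Yes, 2503 is prime


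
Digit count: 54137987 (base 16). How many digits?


54137987 in base 16 = 33A1483
Number of digits = 7

7 digits (base 16)


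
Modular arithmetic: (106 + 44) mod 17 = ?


106 + 44 = 150
150 mod 17 = 14


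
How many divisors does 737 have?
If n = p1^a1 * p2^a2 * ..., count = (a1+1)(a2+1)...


737 = 11^1 × 67^1
d(737) = (1+1) × (1+1) = 4

4 divisors


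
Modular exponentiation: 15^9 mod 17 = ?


15^1 mod 17 = 15
15^2 mod 17 = 4
15^3 mod 17 = 9
15^4 mod 17 = 16
15^5 mod 17 = 2
15^6 mod 17 = 13
15^7 mod 17 = 8
15^8 mod 17 = 1
15^9 mod 17 = 15


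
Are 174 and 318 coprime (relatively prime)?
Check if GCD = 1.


Euclidean algorithm:
318 = 1 * 174 + 144
174 = 1 * 144 + 30
144 = 4 * 30 + 24
30 = 1 * 24 + 6
24 = 4 * 6 + 0
GCD(174, 318) = 6

No, not coprime (GCD = 6)


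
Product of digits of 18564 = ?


1 × 8 × 5 × 6 × 4 = 960


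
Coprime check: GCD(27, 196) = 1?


Euclidean algorithm:
196 = 7 * 27 + 7
27 = 3 * 7 + 6
7 = 1 * 6 + 1
6 = 6 * 1 + 0
GCD(27, 196) = 1

Yes, coprime (GCD = 1)


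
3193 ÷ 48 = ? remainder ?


3193 = 48 * 66 + 25
Check: 3168 + 25 = 3193

q = 66, r = 25


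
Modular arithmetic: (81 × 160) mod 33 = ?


81 × 160 = 12960
12960 mod 33 = 24


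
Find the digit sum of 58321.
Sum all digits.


5 + 8 + 3 + 2 + 1 = 19


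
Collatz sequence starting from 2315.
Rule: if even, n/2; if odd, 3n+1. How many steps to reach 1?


2315 → 6946 → 3473 → 10420 → 5210 → 2605 → 7816 → 3908 → 1954 → 977 → 2932 → 1466 → 733 → 2200 → 1100 → 550 → 275 → 826 → 413 → 1240 → 620 → 310 → 155 → 466 → 233 → 700 → 350 → 175 → 526 → 263 → 790 → 395 → 1186 → 593 → 1780 → 890 → 445 → 1336 → 668 → 334 → 167 → 502 → 251 → 754 → 377 → 1132 → 566 → 283 → 850 → 425 → 1276 → 638 → 319 → 958 → 479 → 1438 → 719 → 2158 → 1079 → 3238 → 1619 → 4858 → 2429 → 7288 → 3644 → 1822 → 911 → 2734 → 1367 → 4102 → 2051 → 6154 → 3077 → 9232 → 4616 → 2308 → 1154 → 577 → 1732 → 866 → 433 → 1300 → 650 → 325 → 976 → 488 → 244 → 122 → 61 → 184 → 92 → 46 → 23 → 70 → 35 → 106 → 53 → 160 → 80 → 40 → 20 → 10 → 5 → 16 → 8 → 4 → 2 → 1
Total steps = 107

107 steps


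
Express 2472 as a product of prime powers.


2472 / 2 = 1236
1236 / 2 = 618
618 / 2 = 309
309 / 3 = 103
103 / 103 = 1
2472 = 2^3 × 3 × 103


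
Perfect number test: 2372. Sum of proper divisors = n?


Proper divisors of 2372: 1, 2, 4, 593, 1186
Sum = 1 + 2 + 4 + 593 + 1186 = 1786

No, 2372 is not perfect (1786 ≠ 2372)


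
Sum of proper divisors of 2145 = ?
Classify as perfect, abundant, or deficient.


Proper divisors: 1, 3, 5, 11, 13, 15, 33, 39, 55, 65, 143, 165, 195, 429, 715
Sum = 1 + 3 + 5 + 11 + 13 + 15 + 33 + 39 + 55 + 65 + 143 + 165 + 195 + 429 + 715 = 1887
1887 < 2145 → deficient

s(2145) = 1887 (deficient)


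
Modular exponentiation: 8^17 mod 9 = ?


8^1 mod 9 = 8
8^2 mod 9 = 1
8^3 mod 9 = 8
8^4 mod 9 = 1
8^5 mod 9 = 8
8^6 mod 9 = 1
8^7 mod 9 = 8
8^8 mod 9 = 1
8^9 mod 9 = 8
8^10 mod 9 = 1
8^11 mod 9 = 8
8^12 mod 9 = 1
8^13 mod 9 = 8
8^14 mod 9 = 1
8^15 mod 9 = 8
8^16 mod 9 = 1
8^17 mod 9 = 8


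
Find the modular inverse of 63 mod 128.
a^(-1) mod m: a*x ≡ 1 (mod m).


Use the extended Euclidean algorithm on (128, 63); each row r = 128*s + 63*t:
r=128, s=1, t=0
r=63, s=0, t=1
q=2: r=2, s=1, t=-2   [128*(1) + 63*(-2) = 2]
q=31: r=1, s=-31, t=63   [128*(-31) + 63*(63) = 1]
q=2: r=0, s=63, t=-128   [128*(63) + 63*(-128) = 0]
GCD = 1 with t = 63, so 63*(63) ≡ 1 (mod 128)
Inverse = 63 mod 128 = 63
Check: 63 * 63 = 3969 ≡ 1 (mod 128)

63^(-1) ≡ 63 (mod 128)


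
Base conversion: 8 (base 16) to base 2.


8 (base 16) = 8 (decimal)
8 (decimal) = 1000 (base 2)


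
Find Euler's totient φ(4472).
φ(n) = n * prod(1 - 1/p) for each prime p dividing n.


4472 = 2^3 × 13 × 43
Prime factors: 2, 13, 43
φ(4472) = 4472 × (1-1/2) × (1-1/13) × (1-1/43)
= 4472 × 1/2 × 12/13 × 42/43 = 2016

φ(4472) = 2016


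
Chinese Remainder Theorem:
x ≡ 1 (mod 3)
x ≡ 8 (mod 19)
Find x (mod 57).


M = 3*19 = 57
M1 = M/3 = 19, M2 = M/19 = 3
M1^(-1) mod 3 = 1, M2^(-1) mod 19 = 13
x = 1*19*1 + 8*3*13 = 331
331 mod 57 = 46
Check: 46 mod 3 = 1 ✓, 46 mod 19 = 8 ✓

x ≡ 46 (mod 57)


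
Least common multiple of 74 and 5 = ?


GCD(74, 5) = 1
LCM = 74*5/1 = 370/1 = 370

LCM = 370


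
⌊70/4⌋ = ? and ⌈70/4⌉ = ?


70/4 = 17.5000
floor = 17
ceil = 18

floor = 17, ceil = 18


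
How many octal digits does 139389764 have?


139389764 in base 8 = 1023565504
Number of digits = 10

10 digits (base 8)


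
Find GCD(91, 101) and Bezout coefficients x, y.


Tabular extended Euclidean (each row: r = 91*s + 101*t):
r=91, s=1, t=0
r=101, s=0, t=1
q=0: r=91, s=1, t=0   [91*(1) + 101*(0) = 91]
q=1: r=10, s=-1, t=1   [91*(-1) + 101*(1) = 10]
q=9: r=1, s=10, t=-9   [91*(10) + 101*(-9) = 1]
q=10: r=0, s=-101, t=91   [91*(-101) + 101*(91) = 0]
GCD = 1; from the row with r=1: x=10, y=-9
Check: 91*(10) + 101*(-9) = 910 - 909 = 1

GCD = 1, x = 10, y = -9


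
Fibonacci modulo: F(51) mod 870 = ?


F(k) mod 870 for k=1..51:
1, 1, 2, 3, 5, 8, 13, 21, 34, 55, 89, 144, 233, 377, 610, 117, 727, 844, 701, 675, 506, 311, 817, 258, 205, 463, 668, 261, 59, 320, 379, 699, 208, 37, 245, 282, 527, 809, 466, 405, 1, 406, 407, 813, 350, 293, 643, 66, 709, 775, 614
F(51) mod 870 = 614


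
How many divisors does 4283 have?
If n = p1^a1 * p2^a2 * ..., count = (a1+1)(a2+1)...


4283 = 4283^1
d(4283) = (1+1) = 2

2 divisors


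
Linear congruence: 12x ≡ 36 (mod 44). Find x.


GCD(12, 44) = 4 divides 36
Divide: 3x ≡ 9 (mod 11)
x ≡ 3 (mod 11)


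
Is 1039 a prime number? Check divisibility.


Check divisors up to sqrt(1039) = 32.2335
No divisors found.
1039 is prime.

Yes, 1039 is prime


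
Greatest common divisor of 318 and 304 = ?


318 = 1 * 304 + 14
304 = 21 * 14 + 10
14 = 1 * 10 + 4
10 = 2 * 4 + 2
4 = 2 * 2 + 0
GCD = 2


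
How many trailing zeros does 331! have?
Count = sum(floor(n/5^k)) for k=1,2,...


floor(331/5) = 66
floor(331/25) = 13
floor(331/125) = 2
Total = 81

81 trailing zeros


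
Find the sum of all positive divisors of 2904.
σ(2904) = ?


Divisors of 2904: 1, 2, 3, 4, 6, 8, 11, 12, 22, 24, 33, 44, 66, 88, 121, 132, 242, 264, 363, 484, 726, 968, 1452, 2904
Sum = 1 + 2 + 3 + 4 + 6 + 8 + 11 + 12 + 22 + 24 + 33 + 44 + 66 + 88 + 121 + 132 + 242 + 264 + 363 + 484 + 726 + 968 + 1452 + 2904 = 7980

σ(2904) = 7980


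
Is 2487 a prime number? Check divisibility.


2487 / 3 = 829 (exact division)
2487 is NOT prime.

No, 2487 is not prime


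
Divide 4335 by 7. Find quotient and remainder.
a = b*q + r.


4335 = 7 * 619 + 2
Check: 4333 + 2 = 4335

q = 619, r = 2


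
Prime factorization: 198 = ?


198 / 2 = 99
99 / 3 = 33
33 / 3 = 11
11 / 11 = 1
198 = 2 × 3^2 × 11


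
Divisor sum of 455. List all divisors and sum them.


Divisors of 455: 1, 5, 7, 13, 35, 65, 91, 455
Sum = 1 + 5 + 7 + 13 + 35 + 65 + 91 + 455 = 672

σ(455) = 672


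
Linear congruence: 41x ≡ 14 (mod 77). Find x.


GCD(41, 77) = 1, unique solution
a^(-1) mod 77 = 62
x = 62 * 14 mod 77 = 21

x ≡ 21 (mod 77)


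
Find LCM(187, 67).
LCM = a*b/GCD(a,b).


GCD(187, 67) = 1
LCM = 187*67/1 = 12529/1 = 12529

LCM = 12529


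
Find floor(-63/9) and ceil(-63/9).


-63/9 = -7.0000
floor = -7
ceil = -7

floor = -7, ceil = -7


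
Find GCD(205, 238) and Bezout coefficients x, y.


Tabular extended Euclidean (each row: r = 205*s + 238*t):
r=205, s=1, t=0
r=238, s=0, t=1
q=0: r=205, s=1, t=0   [205*(1) + 238*(0) = 205]
q=1: r=33, s=-1, t=1   [205*(-1) + 238*(1) = 33]
q=6: r=7, s=7, t=-6   [205*(7) + 238*(-6) = 7]
q=4: r=5, s=-29, t=25   [205*(-29) + 238*(25) = 5]
q=1: r=2, s=36, t=-31   [205*(36) + 238*(-31) = 2]
q=2: r=1, s=-101, t=87   [205*(-101) + 238*(87) = 1]
q=2: r=0, s=238, t=-205   [205*(238) + 238*(-205) = 0]
GCD = 1; from the row with r=1: x=-101, y=87
Check: 205*(-101) + 238*(87) = -20705 + 20706 = 1

GCD = 1, x = -101, y = 87


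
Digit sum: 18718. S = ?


1 + 8 + 7 + 1 + 8 = 25


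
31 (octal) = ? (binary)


31 (base 8) = 25 (decimal)
25 (decimal) = 11001 (base 2)


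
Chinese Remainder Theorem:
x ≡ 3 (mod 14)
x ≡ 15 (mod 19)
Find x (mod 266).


M = 14*19 = 266
M1 = M/14 = 19, M2 = M/19 = 14
M1^(-1) mod 14 = 3, M2^(-1) mod 19 = 15
x = 3*19*3 + 15*14*15 = 3321
3321 mod 266 = 129
Check: 129 mod 14 = 3 ✓, 129 mod 19 = 15 ✓

x ≡ 129 (mod 266)


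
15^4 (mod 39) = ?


15^1 mod 39 = 15
15^2 mod 39 = 30
15^3 mod 39 = 21
15^4 mod 39 = 3


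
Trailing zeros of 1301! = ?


floor(1301/5) = 260
floor(1301/25) = 52
floor(1301/125) = 10
floor(1301/625) = 2
Total = 324

324 trailing zeros


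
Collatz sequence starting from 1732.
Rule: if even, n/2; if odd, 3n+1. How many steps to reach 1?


1732 → 866 → 433 → 1300 → 650 → 325 → 976 → 488 → 244 → 122 → 61 → 184 → 92 → 46 → 23 → 70 → 35 → 106 → 53 → 160 → 80 → 40 → 20 → 10 → 5 → 16 → 8 → 4 → 2 → 1
Total steps = 29

29 steps


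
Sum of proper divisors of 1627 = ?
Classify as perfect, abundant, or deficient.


Proper divisors: 1
Sum = 1 = 1
1 < 1627 → deficient

s(1627) = 1 (deficient)


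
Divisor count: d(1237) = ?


1237 = 1237^1
d(1237) = (1+1) = 2

2 divisors


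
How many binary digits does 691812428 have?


691812428 in base 2 = 101001001111000011100001001100
Number of digits = 30

30 digits (base 2)


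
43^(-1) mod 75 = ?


Use the extended Euclidean algorithm on (75, 43); each row r = 75*s + 43*t:
r=75, s=1, t=0
r=43, s=0, t=1
q=1: r=32, s=1, t=-1   [75*(1) + 43*(-1) = 32]
q=1: r=11, s=-1, t=2   [75*(-1) + 43*(2) = 11]
q=2: r=10, s=3, t=-5   [75*(3) + 43*(-5) = 10]
q=1: r=1, s=-4, t=7   [75*(-4) + 43*(7) = 1]
q=10: r=0, s=43, t=-75   [75*(43) + 43*(-75) = 0]
GCD = 1 with t = 7, so 43*(7) ≡ 1 (mod 75)
Inverse = 7 mod 75 = 7
Check: 43 * 7 = 301 ≡ 1 (mod 75)

43^(-1) ≡ 7 (mod 75)


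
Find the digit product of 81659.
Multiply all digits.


8 × 1 × 6 × 5 × 9 = 2160


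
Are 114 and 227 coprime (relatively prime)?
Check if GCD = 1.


Euclidean algorithm:
227 = 1 * 114 + 113
114 = 1 * 113 + 1
113 = 113 * 1 + 0
GCD(114, 227) = 1

Yes, coprime (GCD = 1)


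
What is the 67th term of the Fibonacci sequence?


Sequence: 1, 1, 2, 3, 5, 8, 13, 21, 34, 55, 89, 144, 233, 377, 610, 987, 1597, 2584, 4181, 6765, 10946, 17711, 28657, 46368, 75025, 121393, 196418, 317811, 514229, 832040, 1346269, 2178309, 3524578, 5702887, 9227465, 14930352, 24157817, 39088169, 63245986, 102334155, 165580141, 267914296, 433494437, 701408733, 1134903170, 1836311903, 2971215073, 4807526976, 7778742049, 12586269025, 20365011074, 32951280099, 53316291173, 86267571272, 139583862445, 225851433717, 365435296162, 591286729879, 956722026041, 1548008755920, 2504730781961, 4052739537881, 6557470319842, 10610209857723, 17167680177565, 27777890035288, 44945570212853
F(67) = 44945570212853


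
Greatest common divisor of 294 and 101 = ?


294 = 2 * 101 + 92
101 = 1 * 92 + 9
92 = 10 * 9 + 2
9 = 4 * 2 + 1
2 = 2 * 1 + 0
GCD = 1


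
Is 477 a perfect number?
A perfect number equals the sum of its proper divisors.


Proper divisors of 477: 1, 3, 9, 53, 159
Sum = 1 + 3 + 9 + 53 + 159 = 225

No, 477 is not perfect (225 ≠ 477)


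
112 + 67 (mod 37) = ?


112 + 67 = 179
179 mod 37 = 31


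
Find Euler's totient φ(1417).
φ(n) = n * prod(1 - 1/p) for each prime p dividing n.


1417 = 13 × 109
Prime factors: 13, 109
φ(1417) = 1417 × (1-1/13) × (1-1/109)
= 1417 × 12/13 × 108/109 = 1296

φ(1417) = 1296


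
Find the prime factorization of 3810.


3810 / 2 = 1905
1905 / 3 = 635
635 / 5 = 127
127 / 127 = 1
3810 = 2 × 3 × 5 × 127


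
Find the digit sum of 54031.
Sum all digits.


5 + 4 + 0 + 3 + 1 = 13


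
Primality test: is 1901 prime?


Check divisors up to sqrt(1901) = 43.6005
No divisors found.
1901 is prime.

Yes, 1901 is prime


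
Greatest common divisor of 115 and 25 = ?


115 = 4 * 25 + 15
25 = 1 * 15 + 10
15 = 1 * 10 + 5
10 = 2 * 5 + 0
GCD = 5


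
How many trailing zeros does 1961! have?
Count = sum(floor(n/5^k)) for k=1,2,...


floor(1961/5) = 392
floor(1961/25) = 78
floor(1961/125) = 15
floor(1961/625) = 3
Total = 488

488 trailing zeros


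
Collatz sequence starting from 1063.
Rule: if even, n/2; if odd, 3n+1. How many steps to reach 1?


1063 → 3190 → 1595 → 4786 → 2393 → 7180 → 3590 → 1795 → 5386 → 2693 → 8080 → 4040 → 2020 → 1010 → 505 → 1516 → 758 → 379 → 1138 → 569 → 1708 → 854 → 427 → 1282 → 641 → 1924 → 962 → 481 → 1444 → 722 → 361 → 1084 → 542 → 271 → 814 → 407 → 1222 → 611 → 1834 → 917 → 2752 → 1376 → 688 → 344 → 172 → 86 → 43 → 130 → 65 → 196 → 98 → 49 → 148 → 74 → 37 → 112 → 56 → 28 → 14 → 7 → 22 → 11 → 34 → 17 → 52 → 26 → 13 → 40 → 20 → 10 → 5 → 16 → 8 → 4 → 2 → 1
Total steps = 75

75 steps


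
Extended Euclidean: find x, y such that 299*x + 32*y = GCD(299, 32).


Tabular extended Euclidean (each row: r = 299*s + 32*t):
r=299, s=1, t=0
r=32, s=0, t=1
q=9: r=11, s=1, t=-9   [299*(1) + 32*(-9) = 11]
q=2: r=10, s=-2, t=19   [299*(-2) + 32*(19) = 10]
q=1: r=1, s=3, t=-28   [299*(3) + 32*(-28) = 1]
q=10: r=0, s=-32, t=299   [299*(-32) + 32*(299) = 0]
GCD = 1; from the row with r=1: x=3, y=-28
Check: 299*(3) + 32*(-28) = 897 - 896 = 1

GCD = 1, x = 3, y = -28


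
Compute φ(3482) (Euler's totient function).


3482 = 2 × 1741
Prime factors: 2, 1741
φ(3482) = 3482 × (1-1/2) × (1-1/1741)
= 3482 × 1/2 × 1740/1741 = 1740

φ(3482) = 1740


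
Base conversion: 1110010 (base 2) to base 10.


1110010 (base 2) = 114 (decimal)
114 (decimal) = 114 (base 10)


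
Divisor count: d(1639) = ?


1639 = 11^1 × 149^1
d(1639) = (1+1) × (1+1) = 4

4 divisors


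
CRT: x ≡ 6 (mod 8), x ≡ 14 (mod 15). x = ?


M = 8*15 = 120
M1 = M/8 = 15, M2 = M/15 = 8
M1^(-1) mod 8 = 7, M2^(-1) mod 15 = 2
x = 6*15*7 + 14*8*2 = 854
854 mod 120 = 14
Check: 14 mod 8 = 6 ✓, 14 mod 15 = 14 ✓

x ≡ 14 (mod 120)


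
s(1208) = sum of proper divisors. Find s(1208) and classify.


Proper divisors: 1, 2, 4, 8, 151, 302, 604
Sum = 1 + 2 + 4 + 8 + 151 + 302 + 604 = 1072
1072 < 1208 → deficient

s(1208) = 1072 (deficient)


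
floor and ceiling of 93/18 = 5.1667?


93/18 = 5.1667
floor = 5
ceil = 6

floor = 5, ceil = 6


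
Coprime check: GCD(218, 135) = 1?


Euclidean algorithm:
218 = 1 * 135 + 83
135 = 1 * 83 + 52
83 = 1 * 52 + 31
52 = 1 * 31 + 21
31 = 1 * 21 + 10
21 = 2 * 10 + 1
10 = 10 * 1 + 0
GCD(218, 135) = 1

Yes, coprime (GCD = 1)


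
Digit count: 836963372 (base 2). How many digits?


836963372 in base 2 = 110001111000110000110000101100
Number of digits = 30

30 digits (base 2)


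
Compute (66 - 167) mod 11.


66 - 167 = -101
-101 mod 11 = 9


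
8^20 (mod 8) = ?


8^1 mod 8 = 0
8^2 mod 8 = 0
8^3 mod 8 = 0
8^4 mod 8 = 0
8^5 mod 8 = 0
8^6 mod 8 = 0
8^7 mod 8 = 0
8^8 mod 8 = 0
8^9 mod 8 = 0
8^10 mod 8 = 0
8^11 mod 8 = 0
8^12 mod 8 = 0
8^13 mod 8 = 0
8^14 mod 8 = 0
8^15 mod 8 = 0
8^16 mod 8 = 0
8^17 mod 8 = 0
8^18 mod 8 = 0
8^19 mod 8 = 0
8^20 mod 8 = 0


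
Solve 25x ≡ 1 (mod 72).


GCD(25, 72) = 1, unique solution
a^(-1) mod 72 = 49
x = 49 * 1 mod 72 = 49

x ≡ 49 (mod 72)


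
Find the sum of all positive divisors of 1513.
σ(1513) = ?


Divisors of 1513: 1, 17, 89, 1513
Sum = 1 + 17 + 89 + 1513 = 1620

σ(1513) = 1620


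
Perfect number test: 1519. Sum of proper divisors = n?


Proper divisors of 1519: 1, 7, 31, 49, 217
Sum = 1 + 7 + 31 + 49 + 217 = 305

No, 1519 is not perfect (305 ≠ 1519)


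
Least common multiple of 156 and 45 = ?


GCD(156, 45) = 3
LCM = 156*45/3 = 7020/3 = 2340

LCM = 2340


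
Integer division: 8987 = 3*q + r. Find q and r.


8987 = 3 * 2995 + 2
Check: 8985 + 2 = 8987

q = 2995, r = 2


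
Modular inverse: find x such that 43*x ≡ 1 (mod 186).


Use the extended Euclidean algorithm on (186, 43); each row r = 186*s + 43*t:
r=186, s=1, t=0
r=43, s=0, t=1
q=4: r=14, s=1, t=-4   [186*(1) + 43*(-4) = 14]
q=3: r=1, s=-3, t=13   [186*(-3) + 43*(13) = 1]
q=14: r=0, s=43, t=-186   [186*(43) + 43*(-186) = 0]
GCD = 1 with t = 13, so 43*(13) ≡ 1 (mod 186)
Inverse = 13 mod 186 = 13
Check: 43 * 13 = 559 ≡ 1 (mod 186)

43^(-1) ≡ 13 (mod 186)


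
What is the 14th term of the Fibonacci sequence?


Sequence: 1, 1, 2, 3, 5, 8, 13, 21, 34, 55, 89, 144, 233, 377
F(14) = 377


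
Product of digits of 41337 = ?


4 × 1 × 3 × 3 × 7 = 252


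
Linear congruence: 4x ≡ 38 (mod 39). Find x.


GCD(4, 39) = 1, unique solution
a^(-1) mod 39 = 10
x = 10 * 38 mod 39 = 29

x ≡ 29 (mod 39)


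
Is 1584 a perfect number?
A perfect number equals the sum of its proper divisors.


Proper divisors of 1584: 1, 2, 3, 4, 6, 8, 9, 11, 12, 16, 18, 22, 24, 33, 36, 44, 48, 66, 72, 88, 99, 132, 144, 176, 198, 264, 396, 528, 792
Sum = 1 + 2 + 3 + 4 + 6 + 8 + 9 + 11 + 12 + 16 + 18 + 22 + 24 + 33 + 36 + 44 + 48 + 66 + 72 + 88 + 99 + 132 + 144 + 176 + 198 + 264 + 396 + 528 + 792 = 3252

No, 1584 is not perfect (3252 ≠ 1584)


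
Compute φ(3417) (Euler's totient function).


3417 = 3 × 17 × 67
Prime factors: 3, 17, 67
φ(3417) = 3417 × (1-1/3) × (1-1/17) × (1-1/67)
= 3417 × 2/3 × 16/17 × 66/67 = 2112

φ(3417) = 2112


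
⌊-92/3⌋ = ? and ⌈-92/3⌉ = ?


-92/3 = -30.6667
floor = -31
ceil = -30

floor = -31, ceil = -30


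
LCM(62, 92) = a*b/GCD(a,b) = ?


GCD(62, 92) = 2
LCM = 62*92/2 = 5704/2 = 2852

LCM = 2852


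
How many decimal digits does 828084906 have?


828084906 has 9 digits in base 10
floor(log10(828084906)) + 1 = floor(8.9181) + 1 = 9

9 digits (base 10)


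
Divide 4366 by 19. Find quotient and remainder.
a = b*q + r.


4366 = 19 * 229 + 15
Check: 4351 + 15 = 4366

q = 229, r = 15


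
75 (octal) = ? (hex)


75 (base 8) = 61 (decimal)
61 (decimal) = 3D (base 16)


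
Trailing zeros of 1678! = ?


floor(1678/5) = 335
floor(1678/25) = 67
floor(1678/125) = 13
floor(1678/625) = 2
Total = 417

417 trailing zeros


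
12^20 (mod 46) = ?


12^1 mod 46 = 12
12^2 mod 46 = 6
12^3 mod 46 = 26
12^4 mod 46 = 36
12^5 mod 46 = 18
12^6 mod 46 = 32
12^7 mod 46 = 16
12^8 mod 46 = 8
12^9 mod 46 = 4
12^10 mod 46 = 2
12^11 mod 46 = 24
12^12 mod 46 = 12
12^13 mod 46 = 6
12^14 mod 46 = 26
12^15 mod 46 = 36
12^16 mod 46 = 18
12^17 mod 46 = 32
12^18 mod 46 = 16
12^19 mod 46 = 8
12^20 mod 46 = 4


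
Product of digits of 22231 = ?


2 × 2 × 2 × 3 × 1 = 24


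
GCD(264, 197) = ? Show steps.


264 = 1 * 197 + 67
197 = 2 * 67 + 63
67 = 1 * 63 + 4
63 = 15 * 4 + 3
4 = 1 * 3 + 1
3 = 3 * 1 + 0
GCD = 1


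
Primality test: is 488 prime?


488 / 2 = 244 (exact division)
488 is NOT prime.

No, 488 is not prime


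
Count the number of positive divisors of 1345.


1345 = 5^1 × 269^1
d(1345) = (1+1) × (1+1) = 4

4 divisors


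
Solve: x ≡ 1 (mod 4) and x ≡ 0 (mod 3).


M = 4*3 = 12
M1 = M/4 = 3, M2 = M/3 = 4
M1^(-1) mod 4 = 3, M2^(-1) mod 3 = 1
x = 1*3*3 + 0*4*1 = 9
9 mod 12 = 9
Check: 9 mod 4 = 1 ✓, 9 mod 3 = 0 ✓

x ≡ 9 (mod 12)


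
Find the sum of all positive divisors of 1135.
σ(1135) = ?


Divisors of 1135: 1, 5, 227, 1135
Sum = 1 + 5 + 227 + 1135 = 1368

σ(1135) = 1368


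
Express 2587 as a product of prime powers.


2587 / 13 = 199
199 / 199 = 1
2587 = 13 × 199


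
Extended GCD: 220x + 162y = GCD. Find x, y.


Tabular extended Euclidean (each row: r = 220*s + 162*t):
r=220, s=1, t=0
r=162, s=0, t=1
q=1: r=58, s=1, t=-1   [220*(1) + 162*(-1) = 58]
q=2: r=46, s=-2, t=3   [220*(-2) + 162*(3) = 46]
q=1: r=12, s=3, t=-4   [220*(3) + 162*(-4) = 12]
q=3: r=10, s=-11, t=15   [220*(-11) + 162*(15) = 10]
q=1: r=2, s=14, t=-19   [220*(14) + 162*(-19) = 2]
q=5: r=0, s=-81, t=110   [220*(-81) + 162*(110) = 0]
GCD = 2; from the row with r=2: x=14, y=-19
Check: 220*(14) + 162*(-19) = 3080 - 3078 = 2

GCD = 2, x = 14, y = -19


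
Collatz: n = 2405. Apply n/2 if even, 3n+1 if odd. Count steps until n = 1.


2405 → 7216 → 3608 → 1804 → 902 → 451 → 1354 → 677 → 2032 → 1016 → 508 → 254 → 127 → 382 → 191 → 574 → 287 → 862 → 431 → 1294 → 647 → 1942 → 971 → 2914 → 1457 → 4372 → 2186 → 1093 → 3280 → 1640 → 820 → 410 → 205 → 616 → 308 → 154 → 77 → 232 → 116 → 58 → 29 → 88 → 44 → 22 → 11 → 34 → 17 → 52 → 26 → 13 → 40 → 20 → 10 → 5 → 16 → 8 → 4 → 2 → 1
Total steps = 58

58 steps


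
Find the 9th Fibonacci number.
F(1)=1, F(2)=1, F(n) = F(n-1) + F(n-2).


Sequence: 1, 1, 2, 3, 5, 8, 13, 21, 34
F(9) = 34


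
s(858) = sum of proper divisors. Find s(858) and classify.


Proper divisors: 1, 2, 3, 6, 11, 13, 22, 26, 33, 39, 66, 78, 143, 286, 429
Sum = 1 + 2 + 3 + 6 + 11 + 13 + 22 + 26 + 33 + 39 + 66 + 78 + 143 + 286 + 429 = 1158
1158 > 858 → abundant

s(858) = 1158 (abundant)


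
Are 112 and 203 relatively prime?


Euclidean algorithm:
203 = 1 * 112 + 91
112 = 1 * 91 + 21
91 = 4 * 21 + 7
21 = 3 * 7 + 0
GCD(112, 203) = 7

No, not coprime (GCD = 7)


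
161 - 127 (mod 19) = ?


161 - 127 = 34
34 mod 19 = 15


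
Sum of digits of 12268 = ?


1 + 2 + 2 + 6 + 8 = 19


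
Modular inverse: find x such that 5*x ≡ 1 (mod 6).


Use the extended Euclidean algorithm on (6, 5); each row r = 6*s + 5*t:
r=6, s=1, t=0
r=5, s=0, t=1
q=1: r=1, s=1, t=-1   [6*(1) + 5*(-1) = 1]
q=5: r=0, s=-5, t=6   [6*(-5) + 5*(6) = 0]
GCD = 1 with t = -1, so 5*(-1) ≡ 1 (mod 6)
Inverse = -1 mod 6 = 5
Check: 5 * 5 = 25 ≡ 1 (mod 6)

5^(-1) ≡ 5 (mod 6)


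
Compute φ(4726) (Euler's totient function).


4726 = 2 × 17 × 139
Prime factors: 2, 17, 139
φ(4726) = 4726 × (1-1/2) × (1-1/17) × (1-1/139)
= 4726 × 1/2 × 16/17 × 138/139 = 2208

φ(4726) = 2208


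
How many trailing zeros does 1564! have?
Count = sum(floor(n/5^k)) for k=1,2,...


floor(1564/5) = 312
floor(1564/25) = 62
floor(1564/125) = 12
floor(1564/625) = 2
Total = 388

388 trailing zeros


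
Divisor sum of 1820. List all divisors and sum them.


Divisors of 1820: 1, 2, 4, 5, 7, 10, 13, 14, 20, 26, 28, 35, 52, 65, 70, 91, 130, 140, 182, 260, 364, 455, 910, 1820
Sum = 1 + 2 + 4 + 5 + 7 + 10 + 13 + 14 + 20 + 26 + 28 + 35 + 52 + 65 + 70 + 91 + 130 + 140 + 182 + 260 + 364 + 455 + 910 + 1820 = 4704

σ(1820) = 4704


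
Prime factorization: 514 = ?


514 / 2 = 257
257 / 257 = 1
514 = 2 × 257


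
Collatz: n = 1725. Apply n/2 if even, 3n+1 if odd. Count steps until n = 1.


1725 → 5176 → 2588 → 1294 → 647 → 1942 → 971 → 2914 → 1457 → 4372 → 2186 → 1093 → 3280 → 1640 → 820 → 410 → 205 → 616 → 308 → 154 → 77 → 232 → 116 → 58 → 29 → 88 → 44 → 22 → 11 → 34 → 17 → 52 → 26 → 13 → 40 → 20 → 10 → 5 → 16 → 8 → 4 → 2 → 1
Total steps = 42

42 steps


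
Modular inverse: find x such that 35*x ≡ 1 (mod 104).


Use the extended Euclidean algorithm on (104, 35); each row r = 104*s + 35*t:
r=104, s=1, t=0
r=35, s=0, t=1
q=2: r=34, s=1, t=-2   [104*(1) + 35*(-2) = 34]
q=1: r=1, s=-1, t=3   [104*(-1) + 35*(3) = 1]
q=34: r=0, s=35, t=-104   [104*(35) + 35*(-104) = 0]
GCD = 1 with t = 3, so 35*(3) ≡ 1 (mod 104)
Inverse = 3 mod 104 = 3
Check: 35 * 3 = 105 ≡ 1 (mod 104)

35^(-1) ≡ 3 (mod 104)


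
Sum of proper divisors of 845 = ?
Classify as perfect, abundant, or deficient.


Proper divisors: 1, 5, 13, 65, 169
Sum = 1 + 5 + 13 + 65 + 169 = 253
253 < 845 → deficient

s(845) = 253 (deficient)


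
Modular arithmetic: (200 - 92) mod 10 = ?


200 - 92 = 108
108 mod 10 = 8


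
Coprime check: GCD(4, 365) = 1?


Euclidean algorithm:
365 = 91 * 4 + 1
4 = 4 * 1 + 0
GCD(4, 365) = 1

Yes, coprime (GCD = 1)


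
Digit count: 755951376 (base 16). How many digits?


755951376 in base 16 = 2D0EE710
Number of digits = 8

8 digits (base 16)


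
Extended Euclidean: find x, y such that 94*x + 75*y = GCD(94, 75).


Tabular extended Euclidean (each row: r = 94*s + 75*t):
r=94, s=1, t=0
r=75, s=0, t=1
q=1: r=19, s=1, t=-1   [94*(1) + 75*(-1) = 19]
q=3: r=18, s=-3, t=4   [94*(-3) + 75*(4) = 18]
q=1: r=1, s=4, t=-5   [94*(4) + 75*(-5) = 1]
q=18: r=0, s=-75, t=94   [94*(-75) + 75*(94) = 0]
GCD = 1; from the row with r=1: x=4, y=-5
Check: 94*(4) + 75*(-5) = 376 - 375 = 1

GCD = 1, x = 4, y = -5


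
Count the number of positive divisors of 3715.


3715 = 5^1 × 743^1
d(3715) = (1+1) × (1+1) = 4

4 divisors


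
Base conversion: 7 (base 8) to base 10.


7 (base 8) = 7 (decimal)
7 (decimal) = 7 (base 10)


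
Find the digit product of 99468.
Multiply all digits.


9 × 9 × 4 × 6 × 8 = 15552


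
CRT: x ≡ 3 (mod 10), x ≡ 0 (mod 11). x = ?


M = 10*11 = 110
M1 = M/10 = 11, M2 = M/11 = 10
M1^(-1) mod 10 = 1, M2^(-1) mod 11 = 10
x = 3*11*1 + 0*10*10 = 33
33 mod 110 = 33
Check: 33 mod 10 = 3 ✓, 33 mod 11 = 0 ✓

x ≡ 33 (mod 110)


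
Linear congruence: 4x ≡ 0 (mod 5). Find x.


GCD(4, 5) = 1, unique solution
a^(-1) mod 5 = 4
x = 4 * 0 mod 5 = 0

x ≡ 0 (mod 5)


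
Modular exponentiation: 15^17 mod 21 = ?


15^1 mod 21 = 15
15^2 mod 21 = 15
15^3 mod 21 = 15
15^4 mod 21 = 15
15^5 mod 21 = 15
15^6 mod 21 = 15
15^7 mod 21 = 15
15^8 mod 21 = 15
15^9 mod 21 = 15
15^10 mod 21 = 15
15^11 mod 21 = 15
15^12 mod 21 = 15
15^13 mod 21 = 15
15^14 mod 21 = 15
15^15 mod 21 = 15
15^16 mod 21 = 15
15^17 mod 21 = 15
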